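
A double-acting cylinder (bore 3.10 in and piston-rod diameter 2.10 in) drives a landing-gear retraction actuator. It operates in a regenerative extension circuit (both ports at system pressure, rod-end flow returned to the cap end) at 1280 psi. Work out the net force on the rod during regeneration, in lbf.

F ≈ 4430 lbf

With equal pressure on both faces, forces on the annular region cancel; the net push is pressure × rod cross-section.
Rod cross-section A_rod = π/4 × (2.10 in)² = 3.464 in^2
F = P × A_rod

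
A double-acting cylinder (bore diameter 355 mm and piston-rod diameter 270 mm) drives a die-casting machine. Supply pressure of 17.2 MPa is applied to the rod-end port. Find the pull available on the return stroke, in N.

F ≈ 7.18e5 N

Rod-side annular area A_ann = π/4 × (355² − 270²) = 41720 mm^2
On retraction the pressure acts on the annular area (bore minus rod).
F = P × A_ann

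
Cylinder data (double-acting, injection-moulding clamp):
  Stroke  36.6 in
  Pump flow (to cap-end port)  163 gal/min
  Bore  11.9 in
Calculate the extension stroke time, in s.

t ≈ 6.49 s

Cap-side area A_cap = π/4 × (11.9 in)² = 111.2 in^2
Swept volume V = A × L; t = V / Q = A·L / Q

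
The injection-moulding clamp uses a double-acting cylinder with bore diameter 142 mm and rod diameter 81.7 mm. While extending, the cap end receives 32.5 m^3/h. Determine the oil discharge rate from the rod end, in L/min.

Q_out ≈ 362 L/min

Cap-side area A_cap = π/4 × (142 mm)² = 15840 mm^2
Rod-side annular area A_ann = π/4 × (142² − 81.7²) = 10590 mm^2
Piston speed v = Q_in/A_cap; rod-end outflow Q_out = v × A_ann = Q_in × A_ann/A_cap.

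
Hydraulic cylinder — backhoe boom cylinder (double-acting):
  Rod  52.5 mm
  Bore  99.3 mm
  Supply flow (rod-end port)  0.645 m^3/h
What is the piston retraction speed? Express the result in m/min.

v ≈ 1.93 m/min

Rod-side annular area A_ann = π/4 × (99.3² − 52.5²) = 5580 mm^2
Flow into the rod-end port fills the annular volume.
v = Q / A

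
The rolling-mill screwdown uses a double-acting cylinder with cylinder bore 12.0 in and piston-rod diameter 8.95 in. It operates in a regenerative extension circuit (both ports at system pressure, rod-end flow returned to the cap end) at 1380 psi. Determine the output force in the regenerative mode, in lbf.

F ≈ 86800 lbf

With equal pressure on both faces, forces on the annular region cancel; the net push is pressure × rod cross-section.
Rod cross-section A_rod = π/4 × (8.95 in)² = 62.91 in^2
F = P × A_rod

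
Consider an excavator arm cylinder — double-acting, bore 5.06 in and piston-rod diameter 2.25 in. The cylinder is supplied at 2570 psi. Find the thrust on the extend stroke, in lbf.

Cap-side area A_cap = π/4 × (5.06 in)² = 20.11 in^2
F = P × A_cap = 2570 psi × A_cap

F ≈ 51700 lbf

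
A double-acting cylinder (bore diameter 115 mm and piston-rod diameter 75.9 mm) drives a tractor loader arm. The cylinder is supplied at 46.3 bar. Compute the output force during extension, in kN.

Cap-side area A_cap = π/4 × (115 mm)² = 10390 mm^2
F = P × A_cap = 46.3 bar × A_cap

F ≈ 48.1 kN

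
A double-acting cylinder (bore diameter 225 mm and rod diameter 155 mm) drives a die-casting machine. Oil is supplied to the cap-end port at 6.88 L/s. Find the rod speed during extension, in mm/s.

Cap-side area A_cap = π/4 × (225 mm)² = 39760 mm^2
v = Q / A

v ≈ 173 mm/s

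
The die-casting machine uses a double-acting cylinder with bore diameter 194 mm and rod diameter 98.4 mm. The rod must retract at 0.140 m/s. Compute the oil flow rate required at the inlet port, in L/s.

Rod-side annular area A_ann = π/4 × (194² − 98.4²) = 21950 mm^2
Q = A × v

Q ≈ 3.07 L/s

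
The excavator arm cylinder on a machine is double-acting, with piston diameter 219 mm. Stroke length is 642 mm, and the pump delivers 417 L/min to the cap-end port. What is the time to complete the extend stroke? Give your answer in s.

t ≈ 3.48 s

Cap-side area A_cap = π/4 × (219 mm)² = 37670 mm^2
Swept volume V = A × L; t = V / Q = A·L / Q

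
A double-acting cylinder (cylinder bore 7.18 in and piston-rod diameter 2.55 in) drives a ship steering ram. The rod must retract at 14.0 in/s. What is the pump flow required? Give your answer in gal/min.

Rod-side annular area A_ann = π/4 × (7.18² − 2.55²) = 35.38 in^2
Q = A × v

Q ≈ 129 gal/min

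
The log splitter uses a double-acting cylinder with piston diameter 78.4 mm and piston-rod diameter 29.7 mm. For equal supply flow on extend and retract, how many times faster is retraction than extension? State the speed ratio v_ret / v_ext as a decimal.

Cap-side area A_cap = π/4 × (78.4 mm)² = 4827 mm^2
Rod-side annular area A_ann = π/4 × (78.4² − 29.7²) = 4135 mm^2
For equal Q, v ∝ 1/A, so v_ret/v_ext = A_cap/A_ann.

v_ret/v_ext ≈ 1.17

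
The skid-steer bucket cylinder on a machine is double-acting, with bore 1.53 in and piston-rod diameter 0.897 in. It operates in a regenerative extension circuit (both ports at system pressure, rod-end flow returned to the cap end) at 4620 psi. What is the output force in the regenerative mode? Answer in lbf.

F ≈ 2920 lbf

With equal pressure on both faces, forces on the annular region cancel; the net push is pressure × rod cross-section.
Rod cross-section A_rod = π/4 × (0.897 in)² = 0.6319 in^2
F = P × A_rod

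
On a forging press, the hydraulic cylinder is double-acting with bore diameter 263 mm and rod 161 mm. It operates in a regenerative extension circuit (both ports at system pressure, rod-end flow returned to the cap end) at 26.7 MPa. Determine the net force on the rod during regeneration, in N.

F ≈ 5.44e5 N

With equal pressure on both faces, forces on the annular region cancel; the net push is pressure × rod cross-section.
Rod cross-section A_rod = π/4 × (161 mm)² = 20360 mm^2
F = P × A_rod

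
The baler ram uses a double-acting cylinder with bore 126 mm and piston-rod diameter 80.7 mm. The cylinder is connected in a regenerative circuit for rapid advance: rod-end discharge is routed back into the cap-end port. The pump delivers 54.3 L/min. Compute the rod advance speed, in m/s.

v ≈ 0.177 m/s

In regeneration the rod-end outflow joins the pump flow into the cap end, so the net volume the pump must supply per unit advance equals the rod cross-section area.
Rod cross-section A_rod = π/4 × (80.7 mm)² = 5115 mm^2
v = Q_pump / A_rod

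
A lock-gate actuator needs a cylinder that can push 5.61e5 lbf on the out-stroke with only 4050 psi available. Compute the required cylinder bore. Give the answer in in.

Extension force acts on the full piston face: F = P × (π/4)D².
D = √(4F / (πP)) = √(4 × 5.61e5 lbf / (π × 4050 psi))

D ≈ 13.3 in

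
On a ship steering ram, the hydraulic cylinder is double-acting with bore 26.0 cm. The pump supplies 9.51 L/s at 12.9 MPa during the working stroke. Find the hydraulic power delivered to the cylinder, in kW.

W ≈ 123 kW

Hydraulic power = P × Q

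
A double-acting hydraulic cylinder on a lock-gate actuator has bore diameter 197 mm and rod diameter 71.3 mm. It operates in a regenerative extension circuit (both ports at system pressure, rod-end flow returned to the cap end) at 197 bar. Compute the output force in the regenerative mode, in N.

With equal pressure on both faces, forces on the annular region cancel; the net push is pressure × rod cross-section.
Rod cross-section A_rod = π/4 × (71.3 mm)² = 3993 mm^2
F = P × A_rod

F ≈ 78700 N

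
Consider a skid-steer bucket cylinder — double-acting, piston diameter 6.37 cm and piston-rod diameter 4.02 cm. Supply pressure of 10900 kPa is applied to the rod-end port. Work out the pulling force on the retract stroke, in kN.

F ≈ 20.9 kN

Rod-side annular area A_ann = π/4 × (6.37² − 4.02²) = 19.18 cm^2
On retraction the pressure acts on the annular area (bore minus rod).
F = P × A_ann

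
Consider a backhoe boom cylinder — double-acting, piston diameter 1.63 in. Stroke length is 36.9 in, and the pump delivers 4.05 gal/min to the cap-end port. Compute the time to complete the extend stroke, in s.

Cap-side area A_cap = π/4 × (1.63 in)² = 2.087 in^2
Swept volume V = A × L; t = V / Q = A·L / Q

t ≈ 4.94 s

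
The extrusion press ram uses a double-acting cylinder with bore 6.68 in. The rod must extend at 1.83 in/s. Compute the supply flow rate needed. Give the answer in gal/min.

Cap-side area A_cap = π/4 × (6.68 in)² = 35.05 in^2
Q = A × v

Q ≈ 16.7 gal/min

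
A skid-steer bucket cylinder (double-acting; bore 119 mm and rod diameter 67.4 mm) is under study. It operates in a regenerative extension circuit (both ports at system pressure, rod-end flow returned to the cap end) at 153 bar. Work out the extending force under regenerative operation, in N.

With equal pressure on both faces, forces on the annular region cancel; the net push is pressure × rod cross-section.
Rod cross-section A_rod = π/4 × (67.4 mm)² = 3568 mm^2
F = P × A_rod

F ≈ 54600 N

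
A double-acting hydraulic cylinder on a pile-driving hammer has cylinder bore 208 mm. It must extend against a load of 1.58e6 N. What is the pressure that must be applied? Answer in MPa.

Cap-side area A_cap = π/4 × (208 mm)² = 33980 mm^2
P = F / A = 1.58e6 N / A

P ≈ 46.5 MPa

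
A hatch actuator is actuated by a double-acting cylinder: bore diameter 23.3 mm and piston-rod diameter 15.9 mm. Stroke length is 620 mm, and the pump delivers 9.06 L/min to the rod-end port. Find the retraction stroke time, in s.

t ≈ 0.935 s

Rod-side annular area A_ann = π/4 × (23.3² − 15.9²) = 227.8 mm^2
Swept volume V = A × L; t = V / Q = A·L / Q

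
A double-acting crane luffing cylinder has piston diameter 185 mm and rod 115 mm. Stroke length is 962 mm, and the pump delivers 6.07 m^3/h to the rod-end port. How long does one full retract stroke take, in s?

t ≈ 9.41 s

Rod-side annular area A_ann = π/4 × (185² − 115²) = 16490 mm^2
Swept volume V = A × L; t = V / Q = A·L / Q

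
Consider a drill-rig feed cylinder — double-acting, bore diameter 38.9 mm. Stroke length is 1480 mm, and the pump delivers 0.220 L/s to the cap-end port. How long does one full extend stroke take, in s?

t ≈ 8.00 s

Cap-side area A_cap = π/4 × (38.9 mm)² = 1188 mm^2
Swept volume V = A × L; t = V / Q = A·L / Q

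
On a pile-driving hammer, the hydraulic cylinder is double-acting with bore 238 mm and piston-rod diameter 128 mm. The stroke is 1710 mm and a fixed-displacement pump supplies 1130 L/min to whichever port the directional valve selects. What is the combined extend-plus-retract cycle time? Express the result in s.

t ≈ 6.91 s

Cap-side area A_cap = π/4 × (238 mm)² = 44490 mm^2
Rod-side annular area A_ann = π/4 × (238² − 128²) = 31620 mm^2
t_ext = A_cap·L/Q = 4.039 s
t_ret = A_ann·L/Q = 2.871 s
t_cycle = t_ext + t_ret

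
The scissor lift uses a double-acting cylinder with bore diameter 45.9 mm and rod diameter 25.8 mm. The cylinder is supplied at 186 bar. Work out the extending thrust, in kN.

Cap-side area A_cap = π/4 × (45.9 mm)² = 1655 mm^2
F = P × A_cap = 186 bar × A_cap

F ≈ 30.8 kN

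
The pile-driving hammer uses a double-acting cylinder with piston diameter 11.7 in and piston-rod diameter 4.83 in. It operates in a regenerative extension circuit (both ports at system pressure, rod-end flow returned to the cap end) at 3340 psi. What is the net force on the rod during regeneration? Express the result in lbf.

F ≈ 61200 lbf

With equal pressure on both faces, forces on the annular region cancel; the net push is pressure × rod cross-section.
Rod cross-section A_rod = π/4 × (4.83 in)² = 18.32 in^2
F = P × A_rod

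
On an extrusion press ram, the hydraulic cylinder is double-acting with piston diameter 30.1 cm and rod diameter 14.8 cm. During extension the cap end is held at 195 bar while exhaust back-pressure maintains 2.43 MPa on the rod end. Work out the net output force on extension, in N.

Cap-side area A_cap = π/4 × (30.1 cm)² = 711.6 cm^2
Rod-side annular area A_ann = π/4 × (30.1² − 14.8²) = 539.5 cm^2
Net thrust = P_cap·A_cap − P_rod·A_ann = 1.388e6 N − 1.311e5 N

F ≈ 1.26e6 N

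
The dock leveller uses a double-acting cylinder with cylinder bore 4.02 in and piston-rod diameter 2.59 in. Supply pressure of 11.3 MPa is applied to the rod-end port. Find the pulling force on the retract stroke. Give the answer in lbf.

Rod-side annular area A_ann = π/4 × (4.02² − 2.59²) = 7.424 in^2
On retraction the pressure acts on the annular area (bore minus rod).
F = P × A_ann

F ≈ 12200 lbf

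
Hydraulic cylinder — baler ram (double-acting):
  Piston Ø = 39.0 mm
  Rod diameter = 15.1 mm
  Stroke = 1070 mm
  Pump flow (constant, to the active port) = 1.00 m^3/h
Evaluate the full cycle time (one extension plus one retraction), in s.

t ≈ 8.51 s

Cap-side area A_cap = π/4 × (39.0 mm)² = 1195 mm^2
Rod-side annular area A_ann = π/4 × (39.0² − 15.1²) = 1016 mm^2
t_ext = A_cap·L/Q = 4.602 s
t_ret = A_ann·L/Q = 3.912 s
t_cycle = t_ext + t_ret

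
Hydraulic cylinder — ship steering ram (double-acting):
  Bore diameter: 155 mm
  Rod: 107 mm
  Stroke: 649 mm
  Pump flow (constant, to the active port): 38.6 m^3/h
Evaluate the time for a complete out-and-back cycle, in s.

Cap-side area A_cap = π/4 × (155 mm)² = 18870 mm^2
Rod-side annular area A_ann = π/4 × (155² − 107²) = 9877 mm^2
t_ext = A_cap·L/Q = 1.142 s
t_ret = A_ann·L/Q = 0.5979 s
t_cycle = t_ext + t_ret

t ≈ 1.74 s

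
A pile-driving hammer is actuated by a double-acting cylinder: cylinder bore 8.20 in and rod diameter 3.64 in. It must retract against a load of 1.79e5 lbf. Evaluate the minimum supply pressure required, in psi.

P ≈ 4220 psi

Rod-side annular area A_ann = π/4 × (8.20² − 3.64²) = 42.40 in^2
Retraction: pressure acts on the annular area.
P = F / A = 1.79e5 lbf / A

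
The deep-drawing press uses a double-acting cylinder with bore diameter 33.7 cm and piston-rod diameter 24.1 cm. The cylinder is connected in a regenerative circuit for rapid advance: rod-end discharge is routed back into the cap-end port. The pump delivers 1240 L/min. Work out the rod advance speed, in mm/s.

In regeneration the rod-end outflow joins the pump flow into the cap end, so the net volume the pump must supply per unit advance equals the rod cross-section area.
Rod cross-section A_rod = π/4 × (24.1 cm)² = 456.2 cm^2
v = Q_pump / A_rod

v ≈ 453 mm/s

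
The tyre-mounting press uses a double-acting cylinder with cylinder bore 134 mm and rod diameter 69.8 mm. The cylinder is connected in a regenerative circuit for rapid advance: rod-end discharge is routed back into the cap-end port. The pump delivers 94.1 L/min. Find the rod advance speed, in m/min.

v ≈ 24.6 m/min

In regeneration the rod-end outflow joins the pump flow into the cap end, so the net volume the pump must supply per unit advance equals the rod cross-section area.
Rod cross-section A_rod = π/4 × (69.8 mm)² = 3826 mm^2
v = Q_pump / A_rod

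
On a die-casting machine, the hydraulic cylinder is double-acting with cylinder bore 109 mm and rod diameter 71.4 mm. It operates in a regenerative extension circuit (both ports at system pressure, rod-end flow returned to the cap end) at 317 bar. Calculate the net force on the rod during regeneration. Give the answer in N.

With equal pressure on both faces, forces on the annular region cancel; the net push is pressure × rod cross-section.
Rod cross-section A_rod = π/4 × (71.4 mm)² = 4004 mm^2
F = P × A_rod

F ≈ 1.27e5 N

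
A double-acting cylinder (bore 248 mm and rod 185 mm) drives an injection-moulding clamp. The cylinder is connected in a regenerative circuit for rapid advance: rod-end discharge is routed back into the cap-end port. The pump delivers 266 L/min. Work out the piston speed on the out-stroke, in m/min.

In regeneration the rod-end outflow joins the pump flow into the cap end, so the net volume the pump must supply per unit advance equals the rod cross-section area.
Rod cross-section A_rod = π/4 × (185 mm)² = 26880 mm^2
v = Q_pump / A_rod

v ≈ 9.90 m/min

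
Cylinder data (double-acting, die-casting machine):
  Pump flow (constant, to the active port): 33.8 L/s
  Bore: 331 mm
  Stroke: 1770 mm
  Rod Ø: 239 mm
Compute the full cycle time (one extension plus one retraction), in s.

Cap-side area A_cap = π/4 × (331 mm)² = 86050 mm^2
Rod-side annular area A_ann = π/4 × (331² − 239²) = 41190 mm^2
t_ext = A_cap·L/Q = 4.506 s
t_ret = A_ann·L/Q = 2.157 s
t_cycle = t_ext + t_ret

t ≈ 6.66 s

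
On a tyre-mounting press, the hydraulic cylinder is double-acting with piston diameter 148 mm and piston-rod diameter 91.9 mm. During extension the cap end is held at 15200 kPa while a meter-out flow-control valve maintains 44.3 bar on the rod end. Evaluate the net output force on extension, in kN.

F ≈ 215 kN

Cap-side area A_cap = π/4 × (148 mm)² = 17200 mm^2
Rod-side annular area A_ann = π/4 × (148² − 91.9²) = 10570 mm^2
Net thrust = P_cap·A_cap − P_rod·A_ann = 261.5 kN − 46.83 kN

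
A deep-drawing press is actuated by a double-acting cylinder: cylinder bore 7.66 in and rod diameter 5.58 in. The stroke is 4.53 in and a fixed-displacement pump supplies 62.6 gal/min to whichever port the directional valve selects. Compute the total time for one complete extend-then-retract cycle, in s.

Cap-side area A_cap = π/4 × (7.66 in)² = 46.08 in^2
Rod-side annular area A_ann = π/4 × (7.66² − 5.58²) = 21.63 in^2
t_ext = A_cap·L/Q = 0.8662 s
t_ret = A_ann·L/Q = 0.4065 s
t_cycle = t_ext + t_ret

t ≈ 1.27 s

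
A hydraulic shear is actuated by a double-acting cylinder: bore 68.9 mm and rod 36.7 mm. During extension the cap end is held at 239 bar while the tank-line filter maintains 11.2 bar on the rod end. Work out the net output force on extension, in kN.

Cap-side area A_cap = π/4 × (68.9 mm)² = 3728 mm^2
Rod-side annular area A_ann = π/4 × (68.9² − 36.7²) = 2671 mm^2
Net thrust = P_cap·A_cap − P_rod·A_ann = 89.11 kN − 2.991 kN

F ≈ 86.1 kN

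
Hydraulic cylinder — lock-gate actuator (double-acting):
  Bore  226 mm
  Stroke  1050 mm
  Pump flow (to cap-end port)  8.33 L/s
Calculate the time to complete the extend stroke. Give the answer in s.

Cap-side area A_cap = π/4 × (226 mm)² = 40110 mm^2
Swept volume V = A × L; t = V / Q = A·L / Q

t ≈ 5.06 s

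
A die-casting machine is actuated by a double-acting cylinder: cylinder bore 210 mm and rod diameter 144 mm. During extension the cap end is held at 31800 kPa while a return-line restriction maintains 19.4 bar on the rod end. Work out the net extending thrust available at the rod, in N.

F ≈ 1.07e6 N

Cap-side area A_cap = π/4 × (210 mm)² = 34640 mm^2
Rod-side annular area A_ann = π/4 × (210² − 144²) = 18350 mm^2
Net thrust = P_cap·A_cap − P_rod·A_ann = 1.101e6 N − 35600 N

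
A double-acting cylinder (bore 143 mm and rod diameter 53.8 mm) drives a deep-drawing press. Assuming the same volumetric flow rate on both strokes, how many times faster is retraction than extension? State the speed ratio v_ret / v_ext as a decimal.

Cap-side area A_cap = π/4 × (143 mm)² = 16060 mm^2
Rod-side annular area A_ann = π/4 × (143² − 53.8²) = 13790 mm^2
For equal Q, v ∝ 1/A, so v_ret/v_ext = A_cap/A_ann.

v_ret/v_ext ≈ 1.16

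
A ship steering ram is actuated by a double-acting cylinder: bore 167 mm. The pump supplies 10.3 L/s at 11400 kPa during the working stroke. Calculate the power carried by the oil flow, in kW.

Hydraulic power = P × Q

W ≈ 117 kW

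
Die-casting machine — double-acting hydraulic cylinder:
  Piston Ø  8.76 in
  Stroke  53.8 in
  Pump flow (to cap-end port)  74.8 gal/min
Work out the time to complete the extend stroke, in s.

t ≈ 11.3 s

Cap-side area A_cap = π/4 × (8.76 in)² = 60.27 in^2
Swept volume V = A × L; t = V / Q = A·L / Q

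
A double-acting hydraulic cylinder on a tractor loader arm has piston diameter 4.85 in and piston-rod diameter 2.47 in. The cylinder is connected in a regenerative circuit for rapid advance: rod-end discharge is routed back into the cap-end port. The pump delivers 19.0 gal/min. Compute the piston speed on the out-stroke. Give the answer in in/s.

v ≈ 15.3 in/s

In regeneration the rod-end outflow joins the pump flow into the cap end, so the net volume the pump must supply per unit advance equals the rod cross-section area.
Rod cross-section A_rod = π/4 × (2.47 in)² = 4.792 in^2
v = Q_pump / A_rod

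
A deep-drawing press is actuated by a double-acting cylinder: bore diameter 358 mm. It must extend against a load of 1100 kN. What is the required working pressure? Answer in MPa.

P ≈ 10.9 MPa

Cap-side area A_cap = π/4 × (358 mm)² = 1.007e5 mm^2
P = F / A = 1100 kN / A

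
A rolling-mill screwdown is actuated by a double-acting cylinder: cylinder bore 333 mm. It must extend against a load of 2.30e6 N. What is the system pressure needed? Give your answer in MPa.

Cap-side area A_cap = π/4 × (333 mm)² = 87090 mm^2
P = F / A = 2.30e6 N / A

P ≈ 26.4 MPa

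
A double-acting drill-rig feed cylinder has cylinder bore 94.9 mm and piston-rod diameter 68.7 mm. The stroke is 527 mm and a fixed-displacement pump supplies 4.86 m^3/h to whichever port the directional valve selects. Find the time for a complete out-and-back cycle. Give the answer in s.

t ≈ 4.08 s

Cap-side area A_cap = π/4 × (94.9 mm)² = 7073 mm^2
Rod-side annular area A_ann = π/4 × (94.9² − 68.7²) = 3366 mm^2
t_ext = A_cap·L/Q = 2.761 s
t_ret = A_ann·L/Q = 1.314 s
t_cycle = t_ext + t_ret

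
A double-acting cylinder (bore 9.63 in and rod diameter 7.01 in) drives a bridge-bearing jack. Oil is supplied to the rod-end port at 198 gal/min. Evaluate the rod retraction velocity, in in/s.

v ≈ 22.3 in/s

Rod-side annular area A_ann = π/4 × (9.63² − 7.01²) = 34.24 in^2
Flow into the rod-end port fills the annular volume.
v = Q / A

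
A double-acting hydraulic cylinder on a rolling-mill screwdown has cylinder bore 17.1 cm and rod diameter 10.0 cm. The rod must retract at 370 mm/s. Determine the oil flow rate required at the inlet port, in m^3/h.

Rod-side annular area A_ann = π/4 × (17.1² − 10.0²) = 151.1 cm^2
Q = A × v

Q ≈ 20.1 m^3/h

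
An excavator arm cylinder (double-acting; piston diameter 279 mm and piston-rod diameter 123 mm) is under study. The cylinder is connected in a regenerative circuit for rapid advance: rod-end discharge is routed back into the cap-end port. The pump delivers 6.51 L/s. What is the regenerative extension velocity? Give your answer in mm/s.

v ≈ 548 mm/s

In regeneration the rod-end outflow joins the pump flow into the cap end, so the net volume the pump must supply per unit advance equals the rod cross-section area.
Rod cross-section A_rod = π/4 × (123 mm)² = 11880 mm^2
v = Q_pump / A_rod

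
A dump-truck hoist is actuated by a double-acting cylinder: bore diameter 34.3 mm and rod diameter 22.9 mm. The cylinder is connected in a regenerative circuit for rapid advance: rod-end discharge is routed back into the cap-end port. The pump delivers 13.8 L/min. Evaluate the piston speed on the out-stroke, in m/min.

In regeneration the rod-end outflow joins the pump flow into the cap end, so the net volume the pump must supply per unit advance equals the rod cross-section area.
Rod cross-section A_rod = π/4 × (22.9 mm)² = 411.9 mm^2
v = Q_pump / A_rod

v ≈ 33.5 m/min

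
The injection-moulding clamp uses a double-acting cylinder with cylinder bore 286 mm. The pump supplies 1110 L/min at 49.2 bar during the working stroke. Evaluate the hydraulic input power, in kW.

W ≈ 91.0 kW

Hydraulic power = P × Q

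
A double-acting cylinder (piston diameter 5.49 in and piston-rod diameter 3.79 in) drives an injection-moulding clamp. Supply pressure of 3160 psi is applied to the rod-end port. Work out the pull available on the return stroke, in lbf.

Rod-side annular area A_ann = π/4 × (5.49² − 3.79²) = 12.39 in^2
On retraction the pressure acts on the annular area (bore minus rod).
F = P × A_ann

F ≈ 39200 lbf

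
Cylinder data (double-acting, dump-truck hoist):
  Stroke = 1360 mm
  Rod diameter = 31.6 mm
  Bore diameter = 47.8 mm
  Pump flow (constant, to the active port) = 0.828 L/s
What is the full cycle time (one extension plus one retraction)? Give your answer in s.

Cap-side area A_cap = π/4 × (47.8 mm)² = 1795 mm^2
Rod-side annular area A_ann = π/4 × (47.8² − 31.6²) = 1010 mm^2
t_ext = A_cap·L/Q = 2.948 s
t_ret = A_ann·L/Q = 1.659 s
t_cycle = t_ext + t_ret

t ≈ 4.61 s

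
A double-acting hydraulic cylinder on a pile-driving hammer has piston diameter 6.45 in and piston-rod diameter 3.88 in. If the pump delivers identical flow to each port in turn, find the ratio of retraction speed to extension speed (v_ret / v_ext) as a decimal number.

Cap-side area A_cap = π/4 × (6.45 in)² = 32.67 in^2
Rod-side annular area A_ann = π/4 × (6.45² − 3.88²) = 20.85 in^2
For equal Q, v ∝ 1/A, so v_ret/v_ext = A_cap/A_ann.

v_ret/v_ext ≈ 1.57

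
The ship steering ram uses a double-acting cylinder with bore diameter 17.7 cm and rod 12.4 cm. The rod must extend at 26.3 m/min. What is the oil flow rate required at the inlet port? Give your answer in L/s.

Q ≈ 10.8 L/s

Cap-side area A_cap = π/4 × (17.7 cm)² = 246.1 cm^2
Q = A × v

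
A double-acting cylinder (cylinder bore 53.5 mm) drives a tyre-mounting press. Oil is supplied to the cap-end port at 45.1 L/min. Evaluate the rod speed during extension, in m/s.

v ≈ 0.334 m/s

Cap-side area A_cap = π/4 × (53.5 mm)² = 2248 mm^2
v = Q / A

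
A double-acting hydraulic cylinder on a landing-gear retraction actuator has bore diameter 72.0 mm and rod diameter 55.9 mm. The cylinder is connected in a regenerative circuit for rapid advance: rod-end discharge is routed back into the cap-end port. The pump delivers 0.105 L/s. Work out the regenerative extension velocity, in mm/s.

v ≈ 42.8 mm/s

In regeneration the rod-end outflow joins the pump flow into the cap end, so the net volume the pump must supply per unit advance equals the rod cross-section area.
Rod cross-section A_rod = π/4 × (55.9 mm)² = 2454 mm^2
v = Q_pump / A_rod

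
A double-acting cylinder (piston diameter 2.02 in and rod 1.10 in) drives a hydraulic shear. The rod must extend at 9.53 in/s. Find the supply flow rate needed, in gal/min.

Cap-side area A_cap = π/4 × (2.02 in)² = 3.205 in^2
Q = A × v

Q ≈ 7.93 gal/min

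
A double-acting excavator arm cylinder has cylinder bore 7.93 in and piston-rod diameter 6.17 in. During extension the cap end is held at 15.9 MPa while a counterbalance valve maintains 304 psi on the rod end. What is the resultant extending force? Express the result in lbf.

Cap-side area A_cap = π/4 × (7.93 in)² = 49.39 in^2
Rod-side annular area A_ann = π/4 × (7.93² − 6.17²) = 19.49 in^2
Net thrust = P_cap·A_cap − P_rod·A_ann = 1.139e5 lbf − 5925 lbf

F ≈ 1.08e5 lbf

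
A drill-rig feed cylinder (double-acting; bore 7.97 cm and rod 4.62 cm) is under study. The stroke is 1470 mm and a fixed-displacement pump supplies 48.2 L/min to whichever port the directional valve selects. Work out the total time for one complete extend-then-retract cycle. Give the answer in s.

t ≈ 15.2 s

Cap-side area A_cap = π/4 × (7.97 cm)² = 49.89 cm^2
Rod-side annular area A_ann = π/4 × (7.97² − 4.62²) = 33.13 cm^2
t_ext = A_cap·L/Q = 9.129 s
t_ret = A_ann·L/Q = 6.062 s
t_cycle = t_ext + t_ret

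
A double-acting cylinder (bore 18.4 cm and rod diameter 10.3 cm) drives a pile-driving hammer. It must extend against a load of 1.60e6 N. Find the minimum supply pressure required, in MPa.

Cap-side area A_cap = π/4 × (18.4 cm)² = 265.9 cm^2
P = F / A = 1.60e6 N / A

P ≈ 60.2 MPa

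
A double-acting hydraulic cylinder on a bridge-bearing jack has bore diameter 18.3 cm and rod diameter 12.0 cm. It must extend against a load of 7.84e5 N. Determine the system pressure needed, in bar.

P ≈ 298 bar

Cap-side area A_cap = π/4 × (18.3 cm)² = 263.0 cm^2
P = F / A = 7.84e5 N / A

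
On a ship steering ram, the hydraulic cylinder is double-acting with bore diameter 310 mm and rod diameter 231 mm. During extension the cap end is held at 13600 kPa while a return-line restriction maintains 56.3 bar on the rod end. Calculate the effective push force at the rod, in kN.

F ≈ 838 kN

Cap-side area A_cap = π/4 × (310 mm)² = 75480 mm^2
Rod-side annular area A_ann = π/4 × (310² − 231²) = 33570 mm^2
Net thrust = P_cap·A_cap − P_rod·A_ann = 1026 kN − 189.0 kN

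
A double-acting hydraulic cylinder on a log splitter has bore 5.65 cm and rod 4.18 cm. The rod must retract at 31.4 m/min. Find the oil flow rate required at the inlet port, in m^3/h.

Rod-side annular area A_ann = π/4 × (5.65² − 4.18²) = 11.35 cm^2
Q = A × v

Q ≈ 2.14 m^3/h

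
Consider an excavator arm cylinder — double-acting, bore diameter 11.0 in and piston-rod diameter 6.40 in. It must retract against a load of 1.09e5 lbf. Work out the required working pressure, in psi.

Rod-side annular area A_ann = π/4 × (11.0² − 6.40²) = 62.86 in^2
Retraction: pressure acts on the annular area.
P = F / A = 1.09e5 lbf / A

P ≈ 1730 psi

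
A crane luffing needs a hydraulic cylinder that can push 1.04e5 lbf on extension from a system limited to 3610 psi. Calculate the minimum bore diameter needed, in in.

D ≈ 6.06 in

Extension force acts on the full piston face: F = P × (π/4)D².
D = √(4F / (πP)) = √(4 × 1.04e5 lbf / (π × 3610 psi))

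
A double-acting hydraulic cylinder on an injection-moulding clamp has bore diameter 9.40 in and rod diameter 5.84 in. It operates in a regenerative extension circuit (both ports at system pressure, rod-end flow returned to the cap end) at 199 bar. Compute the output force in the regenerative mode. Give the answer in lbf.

F ≈ 77300 lbf

With equal pressure on both faces, forces on the annular region cancel; the net push is pressure × rod cross-section.
Rod cross-section A_rod = π/4 × (5.84 in)² = 26.79 in^2
F = P × A_rod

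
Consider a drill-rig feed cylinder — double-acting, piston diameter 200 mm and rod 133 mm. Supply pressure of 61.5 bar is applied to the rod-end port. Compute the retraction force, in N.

F ≈ 1.08e5 N

Rod-side annular area A_ann = π/4 × (200² − 133²) = 17520 mm^2
On retraction the pressure acts on the annular area (bore minus rod).
F = P × A_ann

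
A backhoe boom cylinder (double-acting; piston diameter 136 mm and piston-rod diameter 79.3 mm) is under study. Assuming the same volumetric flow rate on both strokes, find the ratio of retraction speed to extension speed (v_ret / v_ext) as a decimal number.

Cap-side area A_cap = π/4 × (136 mm)² = 14530 mm^2
Rod-side annular area A_ann = π/4 × (136² − 79.3²) = 9588 mm^2
For equal Q, v ∝ 1/A, so v_ret/v_ext = A_cap/A_ann.

v_ret/v_ext ≈ 1.52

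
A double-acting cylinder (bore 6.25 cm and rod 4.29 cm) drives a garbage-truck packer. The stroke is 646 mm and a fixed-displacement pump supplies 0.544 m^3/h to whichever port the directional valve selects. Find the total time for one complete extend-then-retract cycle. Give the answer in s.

Cap-side area A_cap = π/4 × (6.25 cm)² = 30.68 cm^2
Rod-side annular area A_ann = π/4 × (6.25² − 4.29²) = 16.23 cm^2
t_ext = A_cap·L/Q = 13.12 s
t_ret = A_ann·L/Q = 6.936 s
t_cycle = t_ext + t_ret

t ≈ 20.1 s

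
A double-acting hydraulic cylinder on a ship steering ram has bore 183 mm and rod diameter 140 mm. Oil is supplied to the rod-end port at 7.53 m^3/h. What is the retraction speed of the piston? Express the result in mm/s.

v ≈ 192 mm/s

Rod-side annular area A_ann = π/4 × (183² − 140²) = 10910 mm^2
Flow into the rod-end port fills the annular volume.
v = Q / A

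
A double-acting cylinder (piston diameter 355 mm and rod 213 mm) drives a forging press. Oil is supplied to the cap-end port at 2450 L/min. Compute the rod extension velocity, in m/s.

v ≈ 0.413 m/s

Cap-side area A_cap = π/4 × (355 mm)² = 98980 mm^2
v = Q / A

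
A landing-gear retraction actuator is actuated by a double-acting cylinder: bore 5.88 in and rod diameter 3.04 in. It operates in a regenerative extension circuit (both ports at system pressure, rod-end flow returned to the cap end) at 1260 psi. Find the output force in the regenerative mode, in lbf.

F ≈ 9150 lbf

With equal pressure on both faces, forces on the annular region cancel; the net push is pressure × rod cross-section.
Rod cross-section A_rod = π/4 × (3.04 in)² = 7.258 in^2
F = P × A_rod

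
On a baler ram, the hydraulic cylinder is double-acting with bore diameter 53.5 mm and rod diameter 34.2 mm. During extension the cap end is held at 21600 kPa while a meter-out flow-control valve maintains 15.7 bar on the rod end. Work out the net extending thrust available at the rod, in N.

Cap-side area A_cap = π/4 × (53.5 mm)² = 2248 mm^2
Rod-side annular area A_ann = π/4 × (53.5² − 34.2²) = 1329 mm^2
Net thrust = P_cap·A_cap − P_rod·A_ann = 48560 N − 2087 N

F ≈ 46500 N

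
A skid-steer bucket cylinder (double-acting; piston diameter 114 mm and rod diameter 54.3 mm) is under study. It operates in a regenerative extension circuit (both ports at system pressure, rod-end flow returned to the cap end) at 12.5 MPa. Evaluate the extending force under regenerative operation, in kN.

With equal pressure on both faces, forces on the annular region cancel; the net push is pressure × rod cross-section.
Rod cross-section A_rod = π/4 × (54.3 mm)² = 2316 mm^2
F = P × A_rod

F ≈ 28.9 kN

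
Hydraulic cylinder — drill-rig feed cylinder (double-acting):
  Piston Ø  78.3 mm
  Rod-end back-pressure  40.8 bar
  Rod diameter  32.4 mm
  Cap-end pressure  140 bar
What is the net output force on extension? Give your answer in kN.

F ≈ 51.1 kN

Cap-side area A_cap = π/4 × (78.3 mm)² = 4815 mm^2
Rod-side annular area A_ann = π/4 × (78.3² − 32.4²) = 3991 mm^2
Net thrust = P_cap·A_cap − P_rod·A_ann = 67.41 kN − 16.28 kN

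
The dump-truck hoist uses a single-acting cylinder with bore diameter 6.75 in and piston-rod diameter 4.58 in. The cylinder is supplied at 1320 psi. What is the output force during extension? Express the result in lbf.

F ≈ 47200 lbf

Cap-side area A_cap = π/4 × (6.75 in)² = 35.78 in^2
F = P × A_cap = 1320 psi × A_cap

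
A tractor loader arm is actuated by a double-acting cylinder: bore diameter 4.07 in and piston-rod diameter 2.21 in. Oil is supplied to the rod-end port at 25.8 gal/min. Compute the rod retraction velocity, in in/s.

v ≈ 10.8 in/s

Rod-side annular area A_ann = π/4 × (4.07² − 2.21²) = 9.174 in^2
Flow into the rod-end port fills the annular volume.
v = Q / A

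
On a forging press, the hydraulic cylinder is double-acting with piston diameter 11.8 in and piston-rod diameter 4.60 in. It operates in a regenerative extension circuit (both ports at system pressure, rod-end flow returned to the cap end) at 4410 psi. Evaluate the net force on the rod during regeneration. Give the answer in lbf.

With equal pressure on both faces, forces on the annular region cancel; the net push is pressure × rod cross-section.
Rod cross-section A_rod = π/4 × (4.60 in)² = 16.62 in^2
F = P × A_rod

F ≈ 73300 lbf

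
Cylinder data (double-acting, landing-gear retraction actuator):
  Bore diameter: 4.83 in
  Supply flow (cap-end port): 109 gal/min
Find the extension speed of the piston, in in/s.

v ≈ 22.9 in/s

Cap-side area A_cap = π/4 × (4.83 in)² = 18.32 in^2
v = Q / A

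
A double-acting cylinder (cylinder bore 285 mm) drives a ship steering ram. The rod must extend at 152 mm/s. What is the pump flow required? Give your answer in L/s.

Q ≈ 9.70 L/s

Cap-side area A_cap = π/4 × (285 mm)² = 63790 mm^2
Q = A × v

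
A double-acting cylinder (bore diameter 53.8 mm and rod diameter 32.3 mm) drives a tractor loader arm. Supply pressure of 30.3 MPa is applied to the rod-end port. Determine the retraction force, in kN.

Rod-side annular area A_ann = π/4 × (53.8² − 32.3²) = 1454 mm^2
On retraction the pressure acts on the annular area (bore minus rod).
F = P × A_ann

F ≈ 44.1 kN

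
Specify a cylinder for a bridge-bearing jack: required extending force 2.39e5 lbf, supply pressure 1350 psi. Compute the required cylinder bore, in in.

D ≈ 15.0 in

Extension force acts on the full piston face: F = P × (π/4)D².
D = √(4F / (πP)) = √(4 × 2.39e5 lbf / (π × 1350 psi))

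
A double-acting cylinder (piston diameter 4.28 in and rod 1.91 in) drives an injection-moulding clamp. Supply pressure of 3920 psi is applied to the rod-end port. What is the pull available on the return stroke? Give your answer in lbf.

Rod-side annular area A_ann = π/4 × (4.28² − 1.91²) = 11.52 in^2
On retraction the pressure acts on the annular area (bore minus rod).
F = P × A_ann

F ≈ 45200 lbf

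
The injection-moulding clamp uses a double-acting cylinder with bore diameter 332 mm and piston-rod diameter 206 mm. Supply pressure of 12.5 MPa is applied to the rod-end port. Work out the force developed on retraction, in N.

F ≈ 6.66e5 N

Rod-side annular area A_ann = π/4 × (332² − 206²) = 53240 mm^2
On retraction the pressure acts on the annular area (bore minus rod).
F = P × A_ann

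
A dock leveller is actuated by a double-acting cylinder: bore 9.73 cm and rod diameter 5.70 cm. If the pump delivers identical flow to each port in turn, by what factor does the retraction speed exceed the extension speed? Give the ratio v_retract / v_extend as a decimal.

Cap-side area A_cap = π/4 × (9.73 cm)² = 74.36 cm^2
Rod-side annular area A_ann = π/4 × (9.73² − 5.70²) = 48.84 cm^2
For equal Q, v ∝ 1/A, so v_ret/v_ext = A_cap/A_ann.

v_ret/v_ext ≈ 1.52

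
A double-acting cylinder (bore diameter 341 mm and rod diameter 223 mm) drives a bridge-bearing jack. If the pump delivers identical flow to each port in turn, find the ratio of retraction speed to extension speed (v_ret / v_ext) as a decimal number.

v_ret/v_ext ≈ 1.75

Cap-side area A_cap = π/4 × (341 mm)² = 91330 mm^2
Rod-side annular area A_ann = π/4 × (341² − 223²) = 52270 mm^2
For equal Q, v ∝ 1/A, so v_ret/v_ext = A_cap/A_ann.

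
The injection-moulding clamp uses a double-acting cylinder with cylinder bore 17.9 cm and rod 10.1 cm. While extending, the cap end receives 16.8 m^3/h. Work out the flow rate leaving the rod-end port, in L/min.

Cap-side area A_cap = π/4 × (17.9 cm)² = 251.6 cm^2
Rod-side annular area A_ann = π/4 × (17.9² − 10.1²) = 171.5 cm^2
Piston speed v = Q_in/A_cap; rod-end outflow Q_out = v × A_ann = Q_in × A_ann/A_cap.

Q_out ≈ 191 L/min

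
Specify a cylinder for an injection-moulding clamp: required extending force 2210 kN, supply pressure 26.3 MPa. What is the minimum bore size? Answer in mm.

D ≈ 327 mm

Extension force acts on the full piston face: F = P × (π/4)D².
D = √(4F / (πP)) = √(4 × 2210 kN / (π × 26.3 MPa))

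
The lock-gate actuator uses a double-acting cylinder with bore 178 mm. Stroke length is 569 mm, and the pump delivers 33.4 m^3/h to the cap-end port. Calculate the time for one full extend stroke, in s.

t ≈ 1.53 s

Cap-side area A_cap = π/4 × (178 mm)² = 24880 mm^2
Swept volume V = A × L; t = V / Q = A·L / Q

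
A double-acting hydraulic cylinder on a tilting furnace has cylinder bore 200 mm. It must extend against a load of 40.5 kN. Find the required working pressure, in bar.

Cap-side area A_cap = π/4 × (200 mm)² = 31420 mm^2
P = F / A = 40.5 kN / A

P ≈ 12.9 bar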